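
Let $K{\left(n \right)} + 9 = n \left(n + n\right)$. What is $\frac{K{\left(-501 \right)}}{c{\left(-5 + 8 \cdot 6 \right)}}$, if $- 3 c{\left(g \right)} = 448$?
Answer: $- \frac{1505979}{448} \approx -3361.6$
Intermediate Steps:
$c{\left(g \right)} = - \frac{448}{3}$ ($c{\left(g \right)} = \left(- \frac{1}{3}\right) 448 = - \frac{448}{3}$)
$K{\left(n \right)} = -9 + 2 n^{2}$ ($K{\left(n \right)} = -9 + n \left(n + n\right) = -9 + n 2 n = -9 + 2 n^{2}$)
$\frac{K{\left(-501 \right)}}{c{\left(-5 + 8 \cdot 6 \right)}} = \frac{-9 + 2 \left(-501\right)^{2}}{- \frac{448}{3}} = \left(-9 + 2 \cdot 251001\right) \left(- \frac{3}{448}\right) = \left(-9 + 502002\right) \left(- \frac{3}{448}\right) = 501993 \left(- \frac{3}{448}\right) = - \frac{1505979}{448}$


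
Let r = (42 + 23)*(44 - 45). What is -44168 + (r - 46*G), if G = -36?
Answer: -42577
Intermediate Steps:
r = -65 (r = 65*(-1) = -65)
-44168 + (r - 46*G) = -44168 + (-65 - 46*(-36)) = -44168 + (-65 + 1656) = -44168 + 1591 = -42577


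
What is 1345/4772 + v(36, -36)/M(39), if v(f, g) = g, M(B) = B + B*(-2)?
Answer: 74749/62036 ≈ 1.2049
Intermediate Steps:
M(B) = -B (M(B) = B - 2*B = -B)
1345/4772 + v(36, -36)/M(39) = 1345/4772 - 36/((-1*39)) = 1345*(1/4772) - 36/(-39) = 1345/4772 - 36*(-1/39) = 1345/4772 + 12/13 = 74749/62036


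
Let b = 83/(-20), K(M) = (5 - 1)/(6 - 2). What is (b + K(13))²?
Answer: 3969/400 ≈ 9.9225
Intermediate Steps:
K(M) = 1 (K(M) = 4/4 = 4*(¼) = 1)
b = -83/20 (b = 83*(-1/20) = -83/20 ≈ -4.1500)
(b + K(13))² = (-83/20 + 1)² = (-63/20)² = 3969/400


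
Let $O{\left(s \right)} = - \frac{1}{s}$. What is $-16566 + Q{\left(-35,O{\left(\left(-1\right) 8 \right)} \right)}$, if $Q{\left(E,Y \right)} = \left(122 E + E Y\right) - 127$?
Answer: $- \frac{167739}{8} \approx -20967.0$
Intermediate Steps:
$Q{\left(E,Y \right)} = -127 + 122 E + E Y$
$-16566 + Q{\left(-35,O{\left(\left(-1\right) 8 \right)} \right)} = -16566 - \left(4397 + 35 \left(-1\right) \frac{1}{\left(-1\right) 8}\right) = -16566 - \left(4397 + 35 \left(-1\right) \frac{1}{-8}\right) = -16566 - \left(4397 + 35 \left(-1\right) \left(- \frac{1}{8}\right)\right) = -16566 - \frac{35211}{8} = - \frac{167739}{8}$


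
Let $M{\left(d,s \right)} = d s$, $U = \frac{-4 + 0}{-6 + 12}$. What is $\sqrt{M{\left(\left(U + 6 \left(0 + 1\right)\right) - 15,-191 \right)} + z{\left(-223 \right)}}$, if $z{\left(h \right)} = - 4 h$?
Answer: $\frac{\sqrt{24645}}{3} \approx 52.329$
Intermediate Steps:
$U = - \frac{2}{3}$ ($U = - \frac{4}{6} = \left(-4\right) \frac{1}{6} = - \frac{2}{3} \approx -0.66667$)
$\sqrt{M{\left(\left(U + 6 \left(0 + 1\right)\right) - 15,-191 \right)} + z{\left(-223 \right)}} = \sqrt{\left(\left(- \frac{2}{3} + 6 \left(0 + 1\right)\right) - 15\right) \left(-191\right) - -892} = \sqrt{\left(\left(- \frac{2}{3} + 6 \cdot 1\right) - 15\right) \left(-191\right) + 892} = \sqrt{\left(\left(- \frac{2}{3} + 6\right) - 15\right) \left(-191\right) + 892} = \sqrt{\left(\frac{16}{3} - 15\right) \left(-191\right) + 892} = \sqrt{\left(- \frac{29}{3}\right) \left(-191\right) + 892} = \sqrt{\frac{5539}{3} + 892} = \sqrt{\frac{8215}{3}} = \frac{\sqrt{24645}}{3}$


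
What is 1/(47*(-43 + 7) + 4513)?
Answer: 1/2821 ≈ 0.00035448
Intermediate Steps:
1/(47*(-43 + 7) + 4513) = 1/(47*(-36) + 4513) = 1/(-1692 + 4513) = 1/2821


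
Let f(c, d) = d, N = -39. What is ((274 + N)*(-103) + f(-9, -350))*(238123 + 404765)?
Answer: -15786114840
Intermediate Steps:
((274 + N)*(-103) + f(-9, -350))*(238123 + 404765) = ((274 - 39)*(-103) - 350)*(238123 + 404765) = (235*(-103) - 350)*642888 = (-24205 - 350)*642888 = -24555*642888 = -15786114840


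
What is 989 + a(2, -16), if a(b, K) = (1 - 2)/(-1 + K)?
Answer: 16814/17 ≈ 989.06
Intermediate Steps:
a(b, K) = -1/(-1 + K)
989 + a(2, -16) = 989 - 1/(-1 - 16) = 989 - 1/(-17) = 989 - 1*(-1/17) = 989 + 1/17 = 16814/17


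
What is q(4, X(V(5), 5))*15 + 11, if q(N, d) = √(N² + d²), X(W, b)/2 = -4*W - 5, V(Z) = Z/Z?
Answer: 11 + 30*√85 ≈ 287.59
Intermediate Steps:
V(Z) = 1
X(W, b) = -10 - 8*W (X(W, b) = 2*(-4*W - 5) = 2*(-5 - 4*W) = -10 - 8*W)
q(4, X(V(5), 5))*15 + 11 = √(4² + (-10 - 8*1)²)*15 + 11 = √(16 + (-10 - 8)²)*15 + 11 = √(16 + (-18)²)*15 + 11 = √(16 + 324)*15 + 11 = √340*15 + 11 = (2*√85)*15 + 11 = 30*√85 + 11 = 11 + 30*√85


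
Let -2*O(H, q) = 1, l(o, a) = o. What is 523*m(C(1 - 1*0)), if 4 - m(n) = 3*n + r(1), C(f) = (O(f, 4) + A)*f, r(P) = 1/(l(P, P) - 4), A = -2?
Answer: 37133/6 ≈ 6188.8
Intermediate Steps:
O(H, q) = -1/2 (O(H, q) = -1/2*1 = -1/2)
r(P) = 1/(-4 + P) (r(P) = 1/(P - 4) = 1/(-4 + P))
C(f) = -5*f/2 (C(f) = (-1/2 - 2)*f = -5*f/2)
m(n) = 13/3 - 3*n (m(n) = 4 - (3*n + 1/(-4 + 1)) = 4 - (3*n + 1/(-3)) = 4 - (3*n - 1/3) = 4 - (-1/3 + 3*n) = 4 + (1/3 - 3*n) = 13/3 - 3*n)
523*m(C(1 - 1*0)) = 523*(13/3 - (-15)*(1 - 1*0)/2) = 523*(13/3 - (-15)*(1 + 0)/2) = 523*(13/3 - (-15)/2) = 523*(13/3 - 3*(-5/2)) = 523*(13/3 + 15/2) = 523*(71/6) = 37133/6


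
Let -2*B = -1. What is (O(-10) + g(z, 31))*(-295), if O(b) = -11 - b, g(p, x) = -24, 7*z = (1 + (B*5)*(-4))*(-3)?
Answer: 7375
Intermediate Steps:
B = ½ (B = -½*(-1) = ½ ≈ 0.50000)
z = 27/7 (z = ((1 + ((½)*5)*(-4))*(-3))/7 = ((1 + (5/2)*(-4))*(-3))/7 = ((1 - 10)*(-3))/7 = (-9*(-3))/7 = (⅐)*27 = 27/7 ≈ 3.8571)
(O(-10) + g(z, 31))*(-295) = ((-11 - 1*(-10)) - 24)*(-295) = ((-11 + 10) - 24)*(-295) = (-1 - 24)*(-295) = -25*(-295) = 7375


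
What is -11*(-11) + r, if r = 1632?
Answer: 1753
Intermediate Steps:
-11*(-11) + r = -11*(-11) + 1632 = 121 + 1632 = 1753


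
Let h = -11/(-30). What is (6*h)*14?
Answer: 154/5 ≈ 30.800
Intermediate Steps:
h = 11/30 (h = -11*(-1/30) = 11/30 ≈ 0.36667)
(6*h)*14 = (6*(11/30))*14 = (11/5)*14 = 154/5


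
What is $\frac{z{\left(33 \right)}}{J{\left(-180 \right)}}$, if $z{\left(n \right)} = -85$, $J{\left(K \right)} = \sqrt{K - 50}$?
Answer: $\frac{17 i \sqrt{230}}{46} \approx 5.6047 i$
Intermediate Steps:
$J{\left(K \right)} = \sqrt{-50 + K}$
$\frac{z{\left(33 \right)}}{J{\left(-180 \right)}} = - \frac{85}{\sqrt{-50 - 180}} = - \frac{85}{\sqrt{-230}} = - \frac{85}{i \sqrt{230}} = - 85 \left(- \frac{i \sqrt{230}}{230}\right) = \frac{17 i \sqrt{230}}{46}$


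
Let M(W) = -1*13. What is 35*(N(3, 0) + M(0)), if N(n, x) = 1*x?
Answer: -455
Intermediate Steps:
N(n, x) = x
M(W) = -13
35*(N(3, 0) + M(0)) = 35*(0 - 13) = 35*(-13) = -455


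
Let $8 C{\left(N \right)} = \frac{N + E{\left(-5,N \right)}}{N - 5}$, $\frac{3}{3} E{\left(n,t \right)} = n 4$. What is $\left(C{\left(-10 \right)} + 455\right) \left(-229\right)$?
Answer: $- \frac{417009}{4} \approx -1.0425 \cdot 10^{5}$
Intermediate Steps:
$E{\left(n,t \right)} = 4 n$ ($E{\left(n,t \right)} = n 4 = 4 n$)
$C{\left(N \right)} = \frac{-20 + N}{8 \left(-5 + N\right)}$ ($C{\left(N \right)} = \frac{\left(N + 4 \left(-5\right)\right) \frac{1}{N - 5}}{8} = \frac{\left(N - 20\right) \frac{1}{-5 + N}}{8} = \frac{\left(-20 + N\right) \frac{1}{-5 + N}}{8} = \frac{\frac{1}{-5 + N} \left(-20 + N\right)}{8} = \frac{-20 + N}{8 \left(-5 + N\right)}$)
$\left(C{\left(-10 \right)} + 455\right) \left(-229\right) = \left(\frac{-20 - 10}{8 \left(-5 - 10\right)} + 455\right) \left(-229\right) = \left(\frac{1}{8} \frac{1}{-15} \left(-30\right) + 455\right) \left(-229\right) = \left(\frac{1}{8} \left(- \frac{1}{15}\right) \left(-30\right) + 455\right) \left(-229\right) = \left(\frac{1}{4} + 455\right) \left(-229\right) = \frac{1821}{4} \left(-229\right) = - \frac{417009}{4}$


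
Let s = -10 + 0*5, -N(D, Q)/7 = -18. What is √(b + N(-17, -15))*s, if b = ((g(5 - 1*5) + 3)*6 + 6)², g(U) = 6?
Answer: -90*√46 ≈ -610.41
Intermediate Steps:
N(D, Q) = 126 (N(D, Q) = -7*(-18) = 126)
b = 3600 (b = ((6 + 3)*6 + 6)² = (9*6 + 6)² = (54 + 6)² = 60² = 3600)
s = -10 (s = -10 + 0 = -10)
√(b + N(-17, -15))*s = √(3600 + 126)*(-10) = √3726*(-10) = (9*√46)*(-10) = -90*√46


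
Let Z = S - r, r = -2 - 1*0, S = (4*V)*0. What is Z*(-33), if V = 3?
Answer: -66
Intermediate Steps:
S = 0 (S = (4*3)*0 = 12*0 = 0)
r = -2 (r = -2 + 0 = -2)
Z = 2 (Z = 0 - 1*(-2) = 0 + 2 = 2)
Z*(-33) = 2*(-33) = -66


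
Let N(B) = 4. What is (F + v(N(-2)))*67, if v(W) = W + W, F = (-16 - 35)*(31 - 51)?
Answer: 68876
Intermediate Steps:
F = 1020 (F = -51*(-20) = 1020)
v(W) = 2*W
(F + v(N(-2)))*67 = (1020 + 2*4)*67 = (1020 + 8)*67 = 1028*67 = 68876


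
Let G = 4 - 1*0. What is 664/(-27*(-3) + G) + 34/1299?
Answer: 865426/110415 ≈ 7.8379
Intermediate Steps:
G = 4 (G = 4 + 0 = 4)
664/(-27*(-3) + G) + 34/1299 = 664/(-27*(-3) + 4) + 34/1299 = 664/(81 + 4) + 34*(1/1299) = 664/85 + 34/1299 = 865426/110415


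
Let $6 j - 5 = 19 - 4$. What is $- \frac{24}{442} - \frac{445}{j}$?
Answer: $- \frac{59031}{442} \approx -133.55$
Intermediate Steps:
$j = \frac{10}{3}$ ($j = \frac{5}{6} + \frac{19 - 4}{6} = \frac{5}{6} + \frac{1}{6} \cdot 15 = \frac{5}{6} + \frac{5}{2} = \frac{10}{3} \approx 3.3333$)
$- \frac{24}{442} - \frac{445}{j} = - \frac{24}{442} - \frac{445}{\frac{10}{3}} = \left(-24\right) \frac{1}{442} - \frac{267}{2} = - \frac{12}{221} - \frac{267}{2} = - \frac{59031}{442}$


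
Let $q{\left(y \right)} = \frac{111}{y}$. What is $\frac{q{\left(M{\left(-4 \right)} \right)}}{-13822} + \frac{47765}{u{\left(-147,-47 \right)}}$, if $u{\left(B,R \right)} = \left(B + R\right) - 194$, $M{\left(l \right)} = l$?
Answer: $- \frac{660197063}{5362936} \approx -123.1$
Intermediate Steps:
$u{\left(B,R \right)} = -194 + B + R$
$\frac{q{\left(M{\left(-4 \right)} \right)}}{-13822} + \frac{47765}{u{\left(-147,-47 \right)}} = \frac{111 \frac{1}{-4}}{-13822} + \frac{47765}{-194 - 147 - 47} = 111 \left(- \frac{1}{4}\right) \left(- \frac{1}{13822}\right) + \frac{47765}{-388} = \left(- \frac{111}{4}\right) \left(- \frac{1}{13822}\right) + 47765 \left(- \frac{1}{388}\right) = \frac{111}{55288} - \frac{47765}{388} = - \frac{660197063}{5362936}$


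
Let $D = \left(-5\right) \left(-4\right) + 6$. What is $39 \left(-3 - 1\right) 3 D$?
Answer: $-12168$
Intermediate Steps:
$D = 26$ ($D = 20 + 6 = 26$)
$39 \left(-3 - 1\right) 3 D = 39 \left(-3 - 1\right) 3 \cdot 26 = 39 \left(\left(-4\right) 3\right) 26 = 39 \left(-12\right) 26 = \left(-468\right) 26 = -12168$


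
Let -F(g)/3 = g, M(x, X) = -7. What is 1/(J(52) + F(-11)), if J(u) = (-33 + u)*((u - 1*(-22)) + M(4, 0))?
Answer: 1/1306 ≈ 0.00076570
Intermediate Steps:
F(g) = -3*g
J(u) = (-33 + u)*(15 + u) (J(u) = (-33 + u)*((u - 1*(-22)) - 7) = (-33 + u)*((u + 22) - 7) = (-33 + u)*((22 + u) - 7) = (-33 + u)*(15 + u))
1/(J(52) + F(-11)) = 1/((-495 + 52² - 18*52) - 3*(-11)) = 1/((-495 + 2704 - 936) + 33) = 1/(1273 + 33) = 1/1306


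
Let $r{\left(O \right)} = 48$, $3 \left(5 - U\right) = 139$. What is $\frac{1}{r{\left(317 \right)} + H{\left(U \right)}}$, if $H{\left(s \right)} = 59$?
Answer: $\frac{1}{107} \approx 0.0093458$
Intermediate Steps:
$U = - \frac{124}{3}$ ($U = 5 - \frac{139}{3} = - \frac{124}{3} \approx -41.333$)
$\frac{1}{r{\left(317 \right)} + H{\left(U \right)}} = \frac{1}{48 + 59} = \frac{1}{107}$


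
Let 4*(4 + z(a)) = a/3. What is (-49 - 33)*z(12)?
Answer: 246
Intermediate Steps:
z(a) = -4 + a/12 (z(a) = -4 + (a/3)/4 = -4 + a/12)
(-49 - 33)*z(12) = (-49 - 33)*(-4 + (1/12)*12) = -82*(-4 + 1) = -82*(-3) = 246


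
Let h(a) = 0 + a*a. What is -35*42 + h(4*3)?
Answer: -1326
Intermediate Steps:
h(a) = a² (h(a) = 0 + a² = a²)
-35*42 + h(4*3) = -35*42 + (4*3)² = -1470 + 12² = -1470 + 144 = -1326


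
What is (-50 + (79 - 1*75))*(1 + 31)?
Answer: -1472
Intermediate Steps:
(-50 + (79 - 1*75))*(1 + 31) = (-50 + (79 - 75))*32 = (-50 + 4)*32 = -46*32 = -1472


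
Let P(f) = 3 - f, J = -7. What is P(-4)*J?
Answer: -49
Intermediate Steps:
P(-4)*J = (3 - 1*(-4))*(-7) = (3 + 4)*(-7) = 7*(-7) = -49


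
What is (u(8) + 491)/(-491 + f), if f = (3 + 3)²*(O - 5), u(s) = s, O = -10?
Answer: -499/1031 ≈ -0.48400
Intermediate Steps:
f = -540 (f = (3 + 3)²*(-10 - 5) = 6²*(-15) = 36*(-15) = -540)
(u(8) + 491)/(-491 + f) = (8 + 491)/(-491 - 540) = 499/(-1031) = 499*(-1/1031) = -499/1031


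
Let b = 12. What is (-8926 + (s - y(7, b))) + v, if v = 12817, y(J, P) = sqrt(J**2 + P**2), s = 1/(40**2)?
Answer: 6225601/1600 - sqrt(193) ≈ 3877.1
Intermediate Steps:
s = 1/1600 ≈ 0.00062500
(-8926 + (s - y(7, b))) + v = (-8926 + (1/1600 - sqrt(7**2 + 12**2))) + 12817 = (-8926 + (1/1600 - sqrt(49 + 144))) + 12817 = (-8926 + (1/1600 - sqrt(193))) + 12817 = (-14281599/1600 - sqrt(193)) + 12817 = 6225601/1600 - sqrt(193)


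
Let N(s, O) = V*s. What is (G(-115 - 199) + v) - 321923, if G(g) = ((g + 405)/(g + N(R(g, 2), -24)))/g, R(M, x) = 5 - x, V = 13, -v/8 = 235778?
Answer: -190673493359/86350 ≈ -2.2081e+6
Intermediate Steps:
v = -1886224 (v = -8*235778 = -1886224)
N(s, O) = 13*s
G(g) = (405 + g)/(g*(39 + g)) (G(g) = ((g + 405)/(g + 13*(5 - 1*2)))/g = ((405 + g)/(g + 13*(5 - 2)))/g = ((405 + g)/(g + 13*3))/g = ((405 + g)/(g + 39))/g = ((405 + g)/(39 + g))/g = (405 + g)/(g*(39 + g)))
(G(-115 - 199) + v) - 321923 = ((405 + (-115 - 199))/((-115 - 199)*(39 + (-115 - 199))) - 1886224) - 321923 = ((405 - 314)/((-314)*(39 - 314)) - 1886224) - 321923 = (-1/314*91/(-275) - 1886224) - 321923 = (-1/314*(-1/275)*91 - 1886224) - 321923 = (91/86350 - 1886224) - 321923 = -162875442309/86350 - 321923 = -190673493359/86350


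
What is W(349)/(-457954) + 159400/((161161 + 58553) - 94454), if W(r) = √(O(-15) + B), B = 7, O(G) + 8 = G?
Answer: 7970/6263 - 2*I/228977 ≈ 1.2726 - 8.7345e-6*I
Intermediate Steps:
O(G) = -8 + G
W(r) = 4*I (W(r) = √((-8 - 15) + 7) = √(-23 + 7) = √(-16) = 4*I)
W(349)/(-457954) + 159400/((161161 + 58553) - 94454) = (4*I)/(-457954) + 159400/((161161 + 58553) - 94454) = (4*I)*(-1/457954) + 159400/(219714 - 94454) = -2*I/228977 + 159400/125260 = -2*I/228977 + 159400*(1/125260) = -2*I/228977 + 7970/6263 = 7970/6263 - 2*I/228977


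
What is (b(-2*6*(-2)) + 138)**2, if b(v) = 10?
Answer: 21904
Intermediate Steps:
(b(-2*6*(-2)) + 138)**2 = (10 + 138)**2 = 148**2 = 21904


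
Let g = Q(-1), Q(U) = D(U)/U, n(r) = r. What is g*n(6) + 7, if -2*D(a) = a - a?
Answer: 7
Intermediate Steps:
D(a) = 0 (D(a) = -(a - a)/2 = -1/2*0 = 0)
Q(U) = 0 (Q(U) = 0/U = 0)
g = 0
g*n(6) + 7 = 0*6 + 7 = 0 + 7 = 7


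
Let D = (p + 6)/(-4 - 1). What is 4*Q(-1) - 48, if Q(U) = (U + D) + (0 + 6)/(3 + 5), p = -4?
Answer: -253/5 ≈ -50.600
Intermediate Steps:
D = -⅖ (D = (-4 + 6)/(-4 - 1) = 2/(-5) = 2*(-⅕) = -⅖ ≈ -0.40000)
Q(U) = 7/20 + U (Q(U) = (U - ⅖) + (0 + 6)/(3 + 5) = (-⅖ + U) + 6/8 = (-⅖ + U) + 6*(⅛) = (-⅖ + U) + ¾ = 7/20 + U)
4*Q(-1) - 48 = 4*(7/20 - 1) - 48 = 4*(-13/20) - 48 = -13/5 - 48 = -253/5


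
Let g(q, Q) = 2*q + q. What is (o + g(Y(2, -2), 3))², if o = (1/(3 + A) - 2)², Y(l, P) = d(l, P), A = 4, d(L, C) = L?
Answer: 214369/2401 ≈ 89.283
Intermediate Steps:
Y(l, P) = l
g(q, Q) = 3*q
o = 169/49 (o = (1/(3 + 4) - 2)² = (1/7 - 2)² = (⅐ - 2)² = (-13/7)² = 169/49 ≈ 3.4490)
(o + g(Y(2, -2), 3))² = (169/49 + 3*2)² = (169/49 + 6)² = (463/49)² = 214369/2401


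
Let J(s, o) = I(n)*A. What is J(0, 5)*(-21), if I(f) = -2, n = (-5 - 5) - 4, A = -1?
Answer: -42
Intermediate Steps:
n = -14 (n = -10 - 4 = -14)
J(s, o) = 2 (J(s, o) = -2*(-1) = 2)
J(0, 5)*(-21) = 2*(-21) = -42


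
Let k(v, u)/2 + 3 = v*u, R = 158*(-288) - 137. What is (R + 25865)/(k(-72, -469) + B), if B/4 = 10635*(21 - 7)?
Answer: -3296/110515 ≈ -0.029824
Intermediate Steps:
R = -45641 (R = -45504 - 137 = -45641)
k(v, u) = -6 + 2*u*v (k(v, u) = -6 + 2*(v*u) = -6 + 2*(u*v) = -6 + 2*u*v)
B = 595560 (B = 4*(10635*(21 - 7)) = 4*(10635*14) = 4*148890 = 595560)
(R + 25865)/(k(-72, -469) + B) = (-45641 + 25865)/((-6 + 2*(-469)*(-72)) + 595560) = -19776/((-6 + 67536) + 595560) = -19776/(67530 + 595560) = -19776/663090 = -19776*1/663090 = -3296/110515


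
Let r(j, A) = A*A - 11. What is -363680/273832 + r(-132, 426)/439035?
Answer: -2749433123/3005545803 ≈ -0.91479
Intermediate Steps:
r(j, A) = -11 + A² (r(j, A) = A² - 11 = -11 + A²)
-363680/273832 + r(-132, 426)/439035 = -363680/273832 + (-11 + 426²)/439035 = -363680*1/273832 + (-11 + 181476)*(1/439035) = -45460/34229 + 181465*(1/439035) = -45460/34229 + 36293/87807 = -2749433123/3005545803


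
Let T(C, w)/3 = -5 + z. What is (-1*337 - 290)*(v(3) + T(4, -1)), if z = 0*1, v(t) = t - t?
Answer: 9405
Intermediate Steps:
v(t) = 0
z = 0
T(C, w) = -15 (T(C, w) = 3*(-5 + 0) = 3*(-5) = -15)
(-1*337 - 290)*(v(3) + T(4, -1)) = (-1*337 - 290)*(0 - 15) = (-337 - 290)*(-15) = -627*(-15) = 9405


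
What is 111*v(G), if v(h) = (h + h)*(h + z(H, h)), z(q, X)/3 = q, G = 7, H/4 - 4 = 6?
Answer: 197358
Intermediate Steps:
H = 40 (H = 16 + 4*6 = 16 + 24 = 40)
z(q, X) = 3*q
v(h) = 2*h*(120 + h) (v(h) = (h + h)*(h + 3*40) = (2*h)*(h + 120) = (2*h)*(120 + h) = 2*h*(120 + h))
111*v(G) = 111*(2*7*(120 + 7)) = 111*(2*7*127) = 111*1778 = 197358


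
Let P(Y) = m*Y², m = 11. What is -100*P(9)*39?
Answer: -3474900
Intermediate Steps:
P(Y) = 11*Y²
-100*P(9)*39 = -1100*9²*39 = -1100*81*39 = -100*891*39 = -89100*39 = -3474900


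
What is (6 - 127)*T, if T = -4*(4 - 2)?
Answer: 968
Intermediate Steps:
T = -8 (T = -4*2 = -8)
(6 - 127)*T = (6 - 127)*(-8) = -121*(-8) = 968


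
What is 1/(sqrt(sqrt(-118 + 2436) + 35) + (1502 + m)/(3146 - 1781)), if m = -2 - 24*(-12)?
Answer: 1/(596/455 + sqrt(35 + sqrt(2318))) ≈ 0.095893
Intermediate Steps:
m = 286 (m = -2 + 288 = 286)
1/(sqrt(sqrt(-118 + 2436) + 35) + (1502 + m)/(3146 - 1781)) = 1/(sqrt(sqrt(-118 + 2436) + 35) + (1502 + 286)/(3146 - 1781)) = 1/(sqrt(sqrt(2318) + 35) + 1788/1365) = 1/(sqrt(35 + sqrt(2318)) + 1788*(1/1365)) = 1/(sqrt(35 + sqrt(2318)) + 596/455) = 1/(596/455 + sqrt(35 + sqrt(2318)))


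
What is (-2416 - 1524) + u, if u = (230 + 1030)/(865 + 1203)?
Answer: -2036665/517 ≈ -3939.4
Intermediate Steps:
u = 315/517 (u = 1260/2068 = 1260*(1/2068) = 315/517 ≈ 0.60928)
(-2416 - 1524) + u = (-2416 - 1524) + 315/517 = -3940 + 315/517 = -2036665/517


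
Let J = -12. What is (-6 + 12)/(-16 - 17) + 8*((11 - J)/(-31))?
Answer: -2086/341 ≈ -6.1173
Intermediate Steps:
(-6 + 12)/(-16 - 17) + 8*((11 - J)/(-31)) = (-6 + 12)/(-16 - 17) + 8*((11 - 1*(-12))/(-31)) = 6/(-33) + 8*((11 + 12)*(-1/31)) = 6*(-1/33) + 8*(23*(-1/31)) = -2/11 + 8*(-23/31) = -2/11 - 184/31 = -2086/341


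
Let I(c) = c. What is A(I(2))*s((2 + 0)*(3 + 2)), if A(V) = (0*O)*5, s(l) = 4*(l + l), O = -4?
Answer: 0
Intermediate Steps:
s(l) = 8*l (s(l) = 4*(2*l) = 8*l)
A(V) = 0 (A(V) = (0*(-4))*5 = 0*5 = 0)
A(I(2))*s((2 + 0)*(3 + 2)) = 0*(8*((2 + 0)*(3 + 2))) = 0*(8*(2*5)) = 0*(8*10) = 0*80 = 0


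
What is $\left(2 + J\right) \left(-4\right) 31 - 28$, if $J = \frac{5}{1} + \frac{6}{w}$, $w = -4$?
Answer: $-710$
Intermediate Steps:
$J = \frac{7}{2}$ ($J = \frac{5}{1} + \frac{6}{-4} = 5 \cdot 1 + 6 \left(- \frac{1}{4}\right) = 5 - \frac{3}{2} = \frac{7}{2} \approx 3.5$)
$\left(2 + J\right) \left(-4\right) 31 - 28 = \left(2 + \frac{7}{2}\right) \left(-4\right) 31 - 28 = \frac{11}{2} \left(-4\right) 31 - 28 = \left(-22\right) 31 - 28 = -682 - 28 = -710$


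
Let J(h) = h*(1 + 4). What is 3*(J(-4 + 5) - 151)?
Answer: -438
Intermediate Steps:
J(h) = 5*h (J(h) = h*5 = 5*h)
3*(J(-4 + 5) - 151) = 3*(5*(-4 + 5) - 151) = 3*(5*1 - 151) = 3*(5 - 151) = 3*(-146) = -438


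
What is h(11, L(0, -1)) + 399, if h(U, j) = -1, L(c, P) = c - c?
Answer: 398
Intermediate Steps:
L(c, P) = 0
h(11, L(0, -1)) + 399 = -1 + 399 = 398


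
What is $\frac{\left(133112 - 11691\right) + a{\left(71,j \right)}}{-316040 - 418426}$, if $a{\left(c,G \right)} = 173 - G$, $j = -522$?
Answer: $- \frac{61058}{367233} \approx -0.16627$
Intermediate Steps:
$\frac{\left(133112 - 11691\right) + a{\left(71,j \right)}}{-316040 - 418426} = \frac{\left(133112 - 11691\right) + \left(173 - -522\right)}{-316040 - 418426} = \frac{121421 + \left(173 + 522\right)}{-734466} = \left(121421 + 695\right) \left(- \frac{1}{734466}\right) = 122116 \left(- \frac{1}{734466}\right) = - \frac{61058}{367233}$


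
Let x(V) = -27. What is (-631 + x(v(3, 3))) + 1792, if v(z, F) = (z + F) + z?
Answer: 1134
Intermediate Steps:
v(z, F) = F + 2*z (v(z, F) = (F + z) + z = F + 2*z)
(-631 + x(v(3, 3))) + 1792 = (-631 - 27) + 1792 = -658 + 1792 = 1134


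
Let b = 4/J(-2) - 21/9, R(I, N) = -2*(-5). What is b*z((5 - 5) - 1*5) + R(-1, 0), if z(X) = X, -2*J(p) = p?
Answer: 5/3 ≈ 1.6667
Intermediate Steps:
R(I, N) = 10
J(p) = -p/2
b = 5/3 (b = 4/((-1/2*(-2))) - 21/9 = 4/1 - 21*1/9 = 4*1 - 7/3 = 4 - 7/3 = 5/3 ≈ 1.6667)
b*z((5 - 5) - 1*5) + R(-1, 0) = 5*((5 - 5) - 1*5)/3 + 10 = 5*(0 - 5)/3 + 10 = (5/3)*(-5) + 10 = -25/3 + 10 = 5/3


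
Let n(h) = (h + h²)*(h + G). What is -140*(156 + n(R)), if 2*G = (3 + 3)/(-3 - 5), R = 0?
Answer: -21840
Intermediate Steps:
G = -3/8 (G = ((3 + 3)/(-3 - 5))/2 = (6/(-8))/2 = (6*(-⅛))/2 = (½)*(-¾) = -3/8 ≈ -0.37500)
n(h) = (-3/8 + h)*(h + h²) (n(h) = (h + h²)*(h - 3/8) = (h + h²)*(-3/8 + h) = (-3/8 + h)*(h + h²))
-140*(156 + n(R)) = -140*(156 + (⅛)*0*(-3 + 5*0 + 8*0²)) = -140*(156 + (⅛)*0*(-3 + 0 + 8*0)) = -140*(156 + (⅛)*0*(-3 + 0 + 0)) = -140*(156 + (⅛)*0*(-3)) = -140*(156 + 0) = -140*156 = -21840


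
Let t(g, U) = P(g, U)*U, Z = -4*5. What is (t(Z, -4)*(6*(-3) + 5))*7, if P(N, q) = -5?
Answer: -1820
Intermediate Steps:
Z = -20
t(g, U) = -5*U
(t(Z, -4)*(6*(-3) + 5))*7 = ((-5*(-4))*(6*(-3) + 5))*7 = (20*(-18 + 5))*7 = (20*(-13))*7 = -260*7 = -1820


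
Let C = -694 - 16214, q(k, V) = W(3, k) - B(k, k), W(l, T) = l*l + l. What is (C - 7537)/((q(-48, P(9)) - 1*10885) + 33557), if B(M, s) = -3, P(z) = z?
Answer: -24445/22687 ≈ -1.0775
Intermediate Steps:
W(l, T) = l + l² (W(l, T) = l² + l = l + l²)
q(k, V) = 15 (q(k, V) = 3*(1 + 3) - 1*(-3) = 3*4 + 3 = 12 + 3 = 15)
C = -16908
(C - 7537)/((q(-48, P(9)) - 1*10885) + 33557) = (-16908 - 7537)/((15 - 1*10885) + 33557) = -24445/((15 - 10885) + 33557) = -24445/(-10870 + 33557) = -24445/22687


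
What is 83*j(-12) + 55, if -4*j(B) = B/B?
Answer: 137/4 ≈ 34.250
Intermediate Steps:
j(B) = -¼ (j(B) = -B/(4*B) = -¼*1 = -¼)
83*j(-12) + 55 = 83*(-¼) + 55 = -83/4 + 55 = 137/4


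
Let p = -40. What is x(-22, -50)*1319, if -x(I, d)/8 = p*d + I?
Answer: -20871856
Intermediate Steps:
x(I, d) = -8*I + 320*d (x(I, d) = -8*(-40*d + I) = -8*(I - 40*d) = -8*I + 320*d)
x(-22, -50)*1319 = (-8*(-22) + 320*(-50))*1319 = (176 - 16000)*1319 = -15824*1319 = -20871856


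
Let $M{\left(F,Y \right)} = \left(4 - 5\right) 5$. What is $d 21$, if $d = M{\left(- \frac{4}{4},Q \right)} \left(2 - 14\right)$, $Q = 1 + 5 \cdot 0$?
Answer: $1260$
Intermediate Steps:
$Q = 1$ ($Q = 1 + 0 = 1$)
$M{\left(F,Y \right)} = -5$ ($M{\left(F,Y \right)} = \left(-1\right) 5 = -5$)
$d = 60$ ($d = - 5 \left(2 - 14\right) = \left(-5\right) \left(-12\right) = 60$)
$d 21 = 60 \cdot 21 = 1260$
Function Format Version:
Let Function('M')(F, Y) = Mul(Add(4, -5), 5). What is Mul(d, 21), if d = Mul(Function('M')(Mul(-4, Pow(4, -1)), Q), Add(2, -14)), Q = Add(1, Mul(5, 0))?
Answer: 1260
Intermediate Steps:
Q = 1 (Q = Add(1, 0) = 1)
Function('M')(F, Y) = -5 (Function('M')(F, Y) = Mul(-1, 5) = -5)
d = 60 (d = Mul(-5, Add(2, -14)) = Mul(-5, -12) = 60)
Mul(d, 21) = Mul(60, 21) = 1260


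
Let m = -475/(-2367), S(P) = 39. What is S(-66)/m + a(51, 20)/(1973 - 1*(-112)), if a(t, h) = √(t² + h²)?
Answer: 92313/475 + √3001/2085 ≈ 194.37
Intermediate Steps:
m = 475/2367 (m = -475*(-1/2367) = 475/2367 ≈ 0.20068)
a(t, h) = √(h² + t²)
S(-66)/m + a(51, 20)/(1973 - 1*(-112)) = 39/(475/2367) + √(20² + 51²)/(1973 - 1*(-112)) = 39*(2367/475) + √(400 + 2601)/(1973 + 112) = 92313/475 + √3001/2085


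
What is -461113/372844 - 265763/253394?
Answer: -3482764637/1523813428 ≈ -2.2856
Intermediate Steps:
-461113/372844 - 265763/253394 = -461113*1/372844 - 265763*1/253394 = -461113/372844 - 8573/8174 = -3482764637/1523813428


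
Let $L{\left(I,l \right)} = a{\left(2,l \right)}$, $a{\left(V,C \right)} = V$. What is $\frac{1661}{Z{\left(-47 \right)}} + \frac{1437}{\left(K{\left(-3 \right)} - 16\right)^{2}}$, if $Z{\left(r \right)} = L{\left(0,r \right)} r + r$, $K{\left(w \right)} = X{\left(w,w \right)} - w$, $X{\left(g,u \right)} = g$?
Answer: $- \frac{222599}{36096} \approx -6.1669$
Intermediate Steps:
$K{\left(w \right)} = 0$ ($K{\left(w \right)} = w - w = 0$)
$L{\left(I,l \right)} = 2$
$Z{\left(r \right)} = 3 r$ ($Z{\left(r \right)} = 2 r + r = 3 r$)
$\frac{1661}{Z{\left(-47 \right)}} + \frac{1437}{\left(K{\left(-3 \right)} - 16\right)^{2}} = \frac{1661}{3 \left(-47\right)} + \frac{1437}{\left(0 - 16\right)^{2}} = \frac{1661}{-141} + \frac{1437}{\left(-16\right)^{2}} = 1661 \left(- \frac{1}{141}\right) + \frac{1437}{256} = - \frac{1661}{141} + 1437 \cdot \frac{1}{256} = - \frac{1661}{141} + \frac{1437}{256} = - \frac{222599}{36096}$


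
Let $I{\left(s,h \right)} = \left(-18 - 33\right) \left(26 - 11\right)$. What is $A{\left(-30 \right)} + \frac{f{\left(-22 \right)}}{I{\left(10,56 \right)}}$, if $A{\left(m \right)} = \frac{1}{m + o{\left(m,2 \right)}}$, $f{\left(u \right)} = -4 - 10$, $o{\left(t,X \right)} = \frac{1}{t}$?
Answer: $- \frac{608}{40545} \approx -0.014996$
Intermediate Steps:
$I{\left(s,h \right)} = -765$ ($I{\left(s,h \right)} = \left(-51\right) 15 = -765$)
$f{\left(u \right)} = -14$ ($f{\left(u \right)} = -4 - 10 = -14$)
$A{\left(m \right)} = \frac{1}{m + \frac{1}{m}}$
$A{\left(-30 \right)} + \frac{f{\left(-22 \right)}}{I{\left(10,56 \right)}} = - \frac{30}{1 + \left(-30\right)^{2}} - \frac{14}{-765} = - \frac{30}{1 + 900} - - \frac{14}{765} = - \frac{30}{901} + \frac{14}{765} = - \frac{608}{40545}$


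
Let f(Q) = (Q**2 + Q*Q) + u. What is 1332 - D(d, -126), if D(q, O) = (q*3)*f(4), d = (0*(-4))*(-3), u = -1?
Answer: 1332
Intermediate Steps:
f(Q) = -1 + 2*Q**2 (f(Q) = (Q**2 + Q*Q) - 1 = (Q**2 + Q**2) - 1 = 2*Q**2 - 1 = -1 + 2*Q**2)
d = 0 (d = 0*(-3) = 0)
D(q, O) = 93*q (D(q, O) = (q*3)*(-1 + 2*4**2) = (3*q)*(-1 + 2*16) = (3*q)*(-1 + 32) = (3*q)*31 = 93*q)
1332 - D(d, -126) = 1332 - 93*0 = 1332 - 1*0 = 1332 + 0 = 1332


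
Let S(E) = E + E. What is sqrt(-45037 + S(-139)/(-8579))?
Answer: I*sqrt(3314686631955)/8579 ≈ 212.22*I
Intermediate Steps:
S(E) = 2*E
sqrt(-45037 + S(-139)/(-8579)) = sqrt(-45037 + (2*(-139))/(-8579)) = sqrt(-45037 - 278*(-1/8579)) = sqrt(-45037 + 278/8579) = sqrt(-386372145/8579) = I*sqrt(3314686631955)/8579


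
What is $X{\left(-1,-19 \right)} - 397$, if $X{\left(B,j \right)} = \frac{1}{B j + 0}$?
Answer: $- \frac{7542}{19} \approx -396.95$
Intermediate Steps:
$X{\left(B,j \right)} = \frac{1}{B j}$
$X{\left(-1,-19 \right)} - 397 = \frac{1}{\left(-1\right) \left(-19\right)} - 397 = \left(-1\right) \left(- \frac{1}{19}\right) - 397 = \frac{1}{19} - 397 = - \frac{7542}{19}$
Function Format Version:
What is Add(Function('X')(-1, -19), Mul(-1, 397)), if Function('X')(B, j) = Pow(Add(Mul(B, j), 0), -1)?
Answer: Rational(-7542, 19) ≈ -396.95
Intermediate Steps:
Function('X')(B, j) = Mul(Pow(B, -1), Pow(j, -1)) (Function('X')(B, j) = Pow(Mul(B, j), -1) = Mul(Pow(B, -1), Pow(j, -1)))
Add(Function('X')(-1, -19), Mul(-1, 397)) = Add(Mul(Pow(-1, -1), Pow(-19, -1)), Mul(-1, 397)) = Add(Mul(-1, Rational(-1, 19)), -397) = Add(Rational(1, 19), -397) = Rational(-7542, 19)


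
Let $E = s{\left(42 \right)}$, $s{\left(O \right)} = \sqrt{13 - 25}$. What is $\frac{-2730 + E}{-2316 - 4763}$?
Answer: $\frac{2730}{7079} - \frac{2 i \sqrt{3}}{7079} \approx 0.38565 - 0.00048935 i$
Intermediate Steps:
$s{\left(O \right)} = 2 i \sqrt{3}$ ($s{\left(O \right)} = \sqrt{-12} = 2 i \sqrt{3}$)
$E = 2 i \sqrt{3} \approx 3.4641 i$
$\frac{-2730 + E}{-2316 - 4763} = \frac{-2730 + 2 i \sqrt{3}}{-2316 - 4763} = \frac{-2730 + 2 i \sqrt{3}}{-7079} = \left(-2730 + 2 i \sqrt{3}\right) \left(- \frac{1}{7079}\right) = \frac{2730}{7079} - \frac{2 i \sqrt{3}}{7079}$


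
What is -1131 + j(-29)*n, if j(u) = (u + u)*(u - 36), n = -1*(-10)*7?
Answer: 262769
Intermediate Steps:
n = 70 (n = 10*7 = 70)
j(u) = 2*u*(-36 + u) (j(u) = (2*u)*(-36 + u) = 2*u*(-36 + u))
-1131 + j(-29)*n = -1131 + (2*(-29)*(-36 - 29))*70 = -1131 + (2*(-29)*(-65))*70 = -1131 + 3770*70 = -1131 + 263900 = 262769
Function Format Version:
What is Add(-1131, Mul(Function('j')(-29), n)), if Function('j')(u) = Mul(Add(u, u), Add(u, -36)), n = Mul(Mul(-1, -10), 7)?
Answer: 262769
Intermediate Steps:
n = 70 (n = Mul(10, 7) = 70)
Function('j')(u) = Mul(2, u, Add(-36, u)) (Function('j')(u) = Mul(Mul(2, u), Add(-36, u)) = Mul(2, u, Add(-36, u)))
Add(-1131, Mul(Function('j')(-29), n)) = Add(-1131, Mul(Mul(2, -29, Add(-36, -29)), 70)) = Add(-1131, Mul(Mul(2, -29, -65), 70)) = Add(-1131, Mul(3770, 70)) = Add(-1131, 263900) = 262769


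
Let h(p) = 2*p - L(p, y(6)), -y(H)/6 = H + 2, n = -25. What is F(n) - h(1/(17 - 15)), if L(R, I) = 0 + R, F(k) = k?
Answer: -51/2 ≈ -25.500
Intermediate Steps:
y(H) = -12 - 6*H (y(H) = -6*(H + 2) = -6*(2 + H) = -12 - 6*H)
L(R, I) = R
h(p) = p (h(p) = 2*p - p = p)
F(n) - h(1/(17 - 15)) = -25 - 1/(17 - 15) = -25 - 1/2 = -51/2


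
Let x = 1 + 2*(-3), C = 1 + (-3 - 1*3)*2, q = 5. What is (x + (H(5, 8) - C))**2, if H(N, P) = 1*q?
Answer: 121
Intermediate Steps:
H(N, P) = 5 (H(N, P) = 1*5 = 5)
C = -11 (C = 1 + (-3 - 3)*2 = 1 - 6*2 = 1 - 12 = -11)
x = -5 (x = 1 - 6 = -5)
(x + (H(5, 8) - C))**2 = (-5 + (5 - 1*(-11)))**2 = (-5 + (5 + 11))**2 = (-5 + 16)**2 = 11**2 = 121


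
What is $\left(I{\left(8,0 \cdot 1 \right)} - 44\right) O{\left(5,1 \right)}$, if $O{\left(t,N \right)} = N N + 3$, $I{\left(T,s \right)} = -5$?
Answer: $-196$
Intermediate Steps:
$O{\left(t,N \right)} = 3 + N^{2}$ ($O{\left(t,N \right)} = N^{2} + 3 = 3 + N^{2}$)
$\left(I{\left(8,0 \cdot 1 \right)} - 44\right) O{\left(5,1 \right)} = \left(-5 - 44\right) \left(3 + 1^{2}\right) = - 49 \left(3 + 1\right) = \left(-49\right) 4 = -196$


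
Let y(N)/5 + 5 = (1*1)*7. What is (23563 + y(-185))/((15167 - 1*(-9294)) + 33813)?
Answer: 23573/58274 ≈ 0.40452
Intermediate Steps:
y(N) = 10 (y(N) = -25 + 5*((1*1)*7) = -25 + 5*(1*7) = -25 + 5*7 = -25 + 35 = 10)
(23563 + y(-185))/((15167 - 1*(-9294)) + 33813) = (23563 + 10)/((15167 - 1*(-9294)) + 33813) = 23573/((15167 + 9294) + 33813) = 23573/(24461 + 33813) = 23573/58274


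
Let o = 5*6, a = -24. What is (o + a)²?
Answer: 36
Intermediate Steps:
o = 30
(o + a)² = (30 - 24)² = 6² = 36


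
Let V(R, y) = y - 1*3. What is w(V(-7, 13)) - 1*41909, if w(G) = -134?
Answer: -42043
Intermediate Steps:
V(R, y) = -3 + y (V(R, y) = y - 3 = -3 + y)
w(V(-7, 13)) - 1*41909 = -134 - 1*41909 = -134 - 41909 = -42043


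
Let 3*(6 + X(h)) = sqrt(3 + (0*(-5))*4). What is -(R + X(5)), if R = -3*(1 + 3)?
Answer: 18 - sqrt(3)/3 ≈ 17.423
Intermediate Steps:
X(h) = -6 + sqrt(3)/3 (X(h) = -6 + sqrt(3 + (0*(-5))*4)/3 = -6 + sqrt(3 + 0*4)/3 = -6 + sqrt(3 + 0)/3 = -6 + sqrt(3)/3)
R = -12 (R = -3*4 = -12)
-(R + X(5)) = -(-12 + (-6 + sqrt(3)/3)) = -(-18 + sqrt(3)/3) = 18 - sqrt(3)/3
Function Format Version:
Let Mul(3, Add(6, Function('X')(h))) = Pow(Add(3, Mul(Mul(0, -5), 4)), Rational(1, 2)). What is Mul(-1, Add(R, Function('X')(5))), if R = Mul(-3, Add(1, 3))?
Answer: Add(18, Mul(Rational(-1, 3), Pow(3, Rational(1, 2)))) ≈ 17.423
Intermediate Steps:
Function('X')(h) = Add(-6, Mul(Rational(1, 3), Pow(3, Rational(1, 2)))) (Function('X')(h) = Add(-6, Mul(Rational(1, 3), Pow(Add(3, Mul(Mul(0, -5), 4)), Rational(1, 2)))) = Add(-6, Mul(Rational(1, 3), Pow(Add(3, Mul(0, 4)), Rational(1, 2)))) = Add(-6, Mul(Rational(1, 3), Pow(Add(3, 0), Rational(1, 2)))) = Add(-6, Mul(Rational(1, 3), Pow(3, Rational(1, 2)))))
R = -12 (R = Mul(-3, 4) = -12)
Mul(-1, Add(R, Function('X')(5))) = Mul(-1, Add(-12, Add(-6, Mul(Rational(1, 3), Pow(3, Rational(1, 2)))))) = Mul(-1, Add(-18, Mul(Rational(1, 3), Pow(3, Rational(1, 2))))) = Add(18, Mul(Rational(-1, 3), Pow(3, Rational(1, 2))))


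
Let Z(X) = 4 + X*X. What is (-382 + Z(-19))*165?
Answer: -2805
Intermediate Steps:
Z(X) = 4 + X²
(-382 + Z(-19))*165 = (-382 + (4 + (-19)²))*165 = (-382 + (4 + 361))*165 = (-382 + 365)*165 = -17*165 = -2805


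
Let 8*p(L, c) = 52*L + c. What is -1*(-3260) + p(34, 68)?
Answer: 6979/2 ≈ 3489.5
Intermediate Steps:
p(L, c) = c/8 + 13*L/2 (p(L, c) = (52*L + c)/8 = (c + 52*L)/8 = c/8 + 13*L/2)
-1*(-3260) + p(34, 68) = -1*(-3260) + ((1/8)*68 + (13/2)*34) = 3260 + (17/2 + 221) = 3260 + 459/2 = 6979/2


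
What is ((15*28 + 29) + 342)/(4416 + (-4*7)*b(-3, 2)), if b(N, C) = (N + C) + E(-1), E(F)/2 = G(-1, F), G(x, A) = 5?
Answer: 791/4164 ≈ 0.18996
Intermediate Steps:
E(F) = 10 (E(F) = 2*5 = 10)
b(N, C) = 10 + C + N (b(N, C) = (N + C) + 10 = (C + N) + 10 = 10 + C + N)
((15*28 + 29) + 342)/(4416 + (-4*7)*b(-3, 2)) = ((15*28 + 29) + 342)/(4416 + (-4*7)*(10 + 2 - 3)) = ((420 + 29) + 342)/(4416 - 28*9) = (449 + 342)/(4416 - 252) = 791/4164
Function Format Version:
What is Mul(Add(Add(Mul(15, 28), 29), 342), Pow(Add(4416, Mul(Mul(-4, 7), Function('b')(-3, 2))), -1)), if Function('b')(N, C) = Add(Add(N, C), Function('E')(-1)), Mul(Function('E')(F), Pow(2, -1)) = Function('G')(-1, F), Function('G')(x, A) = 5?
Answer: Rational(791, 4164) ≈ 0.18996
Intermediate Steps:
Function('E')(F) = 10 (Function('E')(F) = Mul(2, 5) = 10)
Function('b')(N, C) = Add(10, C, N) (Function('b')(N, C) = Add(Add(N, C), 10) = Add(Add(C, N), 10) = Add(10, C, N))
Mul(Add(Add(Mul(15, 28), 29), 342), Pow(Add(4416, Mul(Mul(-4, 7), Function('b')(-3, 2))), -1)) = Mul(Add(Add(Mul(15, 28), 29), 342), Pow(Add(4416, Mul(Mul(-4, 7), Add(10, 2, -3))), -1)) = Mul(Add(Add(420, 29), 342), Pow(Add(4416, Mul(-28, 9)), -1)) = Mul(Add(449, 342), Pow(Add(4416, -252), -1)) = Mul(791, Pow(4164, -1)) = Mul(791, Rational(1, 4164)) = Rational(791, 4164)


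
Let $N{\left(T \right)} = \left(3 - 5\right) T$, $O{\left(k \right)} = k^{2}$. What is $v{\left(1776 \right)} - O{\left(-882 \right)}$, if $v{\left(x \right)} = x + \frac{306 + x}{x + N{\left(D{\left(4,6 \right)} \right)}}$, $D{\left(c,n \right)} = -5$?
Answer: $- \frac{693099123}{893} \approx -7.7615 \cdot 10^{5}$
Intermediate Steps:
$N{\left(T \right)} = - 2 T$
$v{\left(x \right)} = x + \frac{306 + x}{10 + x}$ ($v{\left(x \right)} = x + \frac{306 + x}{x - -10} = x + \frac{306 + x}{x + 10} = x + \frac{306 + x}{10 + x}$)
$v{\left(1776 \right)} - O{\left(-882 \right)} = \frac{306 + 1776^{2} + 11 \cdot 1776}{10 + 1776} - \left(-882\right)^{2} = \frac{306 + 3154176 + 19536}{1786} - 777924 = \frac{1}{1786} \cdot 3174018 - 777924 = \frac{1587009}{893} - 777924 = - \frac{693099123}{893}$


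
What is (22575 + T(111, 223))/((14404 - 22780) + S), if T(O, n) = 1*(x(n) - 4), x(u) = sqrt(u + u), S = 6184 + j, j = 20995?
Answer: 22571/18803 + sqrt(446)/18803 ≈ 1.2015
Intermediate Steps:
S = 27179 (S = 6184 + 20995 = 27179)
x(u) = sqrt(2)*sqrt(u) (x(u) = sqrt(2*u) = sqrt(2)*sqrt(u))
T(O, n) = -4 + sqrt(2)*sqrt(n) (T(O, n) = 1*(sqrt(2)*sqrt(n) - 4) = 1*(-4 + sqrt(2)*sqrt(n)) = -4 + sqrt(2)*sqrt(n))
(22575 + T(111, 223))/((14404 - 22780) + S) = (22575 + (-4 + sqrt(2)*sqrt(223)))/((14404 - 22780) + 27179) = (22575 + (-4 + sqrt(446)))/(-8376 + 27179) = (22571 + sqrt(446))/18803 = (22571 + sqrt(446))*(1/18803) = 22571/18803 + sqrt(446)/18803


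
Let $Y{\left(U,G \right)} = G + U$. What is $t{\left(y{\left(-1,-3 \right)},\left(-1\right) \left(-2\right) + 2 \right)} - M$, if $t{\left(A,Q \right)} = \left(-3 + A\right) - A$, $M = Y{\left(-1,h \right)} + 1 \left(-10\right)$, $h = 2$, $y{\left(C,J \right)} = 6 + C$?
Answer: $6$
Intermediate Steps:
$M = -9$ ($M = \left(2 - 1\right) + 1 \left(-10\right) = 1 - 10 = -9$)
$t{\left(A,Q \right)} = -3$
$t{\left(y{\left(-1,-3 \right)},\left(-1\right) \left(-2\right) + 2 \right)} - M = -3 - -9 = -3 + 9 = 6$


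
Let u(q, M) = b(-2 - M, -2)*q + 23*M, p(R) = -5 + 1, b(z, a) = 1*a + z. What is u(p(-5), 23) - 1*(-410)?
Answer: 1047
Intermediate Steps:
b(z, a) = a + z
p(R) = -4
u(q, M) = 23*M + q*(-4 - M) (u(q, M) = (-2 + (-2 - M))*q + 23*M = (-4 - M)*q + 23*M = q*(-4 - M) + 23*M = 23*M + q*(-4 - M))
u(p(-5), 23) - 1*(-410) = (23*23 - 1*(-4)*(4 + 23)) - 1*(-410) = (529 - 1*(-4)*27) + 410 = (529 + 108) + 410 = 637 + 410 = 1047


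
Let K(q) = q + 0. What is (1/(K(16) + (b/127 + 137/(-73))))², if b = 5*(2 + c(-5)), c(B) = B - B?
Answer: 85951441/17336198889 ≈ 0.0049579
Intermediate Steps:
c(B) = 0
K(q) = q
b = 10 (b = 5*(2 + 0) = 5*2 = 10)
(1/(K(16) + (b/127 + 137/(-73))))² = (1/(16 + (10/127 + 137/(-73))))² = (1/(16 + (10*(1/127) + 137*(-1/73))))² = (1/(16 + (10/127 - 137/73)))² = (1/(16 - 16669/9271))² = (1/(131667/9271))² = (9271/131667)² = 85951441/17336198889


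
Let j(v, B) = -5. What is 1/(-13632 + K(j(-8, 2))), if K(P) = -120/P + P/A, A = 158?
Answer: -158/2150069 ≈ -7.3486e-5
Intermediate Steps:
K(P) = -120/P + P/158
1/(-13632 + K(j(-8, 2))) = 1/(-13632 + (-120/(-5) + (1/158)*(-5))) = 1/(-13632 + (-120*(-⅕) - 5/158)) = 1/(-13632 + (24 - 5/158)) = 1/(-13632 + 3787/158) = 1/(-2150069/158) = -158/2150069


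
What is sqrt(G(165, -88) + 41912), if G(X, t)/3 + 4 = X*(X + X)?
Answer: 5*sqrt(8210) ≈ 453.05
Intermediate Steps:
G(X, t) = -12 + 6*X**2 (G(X, t) = -12 + 3*(X*(X + X)) = -12 + 3*(X*(2*X)) = -12 + 3*(2*X**2) = -12 + 6*X**2)
sqrt(G(165, -88) + 41912) = sqrt((-12 + 6*165**2) + 41912) = sqrt((-12 + 6*27225) + 41912) = sqrt((-12 + 163350) + 41912) = sqrt(163338 + 41912) = sqrt(205250) = 5*sqrt(8210)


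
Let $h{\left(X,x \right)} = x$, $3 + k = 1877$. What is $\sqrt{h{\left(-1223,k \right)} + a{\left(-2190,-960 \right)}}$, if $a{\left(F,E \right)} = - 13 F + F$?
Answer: $\sqrt{28154} \approx 167.79$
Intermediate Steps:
$k = 1874$ ($k = -3 + 1877 = 1874$)
$a{\left(F,E \right)} = - 12 F$
$\sqrt{h{\left(-1223,k \right)} + a{\left(-2190,-960 \right)}} = \sqrt{1874 - -26280} = \sqrt{1874 + 26280} = \sqrt{28154}$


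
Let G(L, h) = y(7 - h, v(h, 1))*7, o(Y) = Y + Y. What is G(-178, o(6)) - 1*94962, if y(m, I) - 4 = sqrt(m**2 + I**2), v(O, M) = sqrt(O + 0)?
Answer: -94934 + 7*sqrt(37) ≈ -94891.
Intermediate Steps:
o(Y) = 2*Y
v(O, M) = sqrt(O)
y(m, I) = 4 + sqrt(I**2 + m**2) (y(m, I) = 4 + sqrt(m**2 + I**2) = 4 + sqrt(I**2 + m**2))
G(L, h) = 28 + 7*sqrt(h + (7 - h)**2) (G(L, h) = (4 + sqrt((sqrt(h))**2 + (7 - h)**2))*7 = (4 + sqrt(h + (7 - h)**2))*7 = 28 + 7*sqrt(h + (7 - h)**2))
G(-178, o(6)) - 1*94962 = (28 + 7*sqrt(2*6 + (-7 + 2*6)**2)) - 1*94962 = (28 + 7*sqrt(12 + (-7 + 12)**2)) - 94962 = (28 + 7*sqrt(12 + 5**2)) - 94962 = (28 + 7*sqrt(12 + 25)) - 94962 = (28 + 7*sqrt(37)) - 94962 = -94934 + 7*sqrt(37)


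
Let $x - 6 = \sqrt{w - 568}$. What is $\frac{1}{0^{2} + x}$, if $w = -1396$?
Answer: $\frac{3}{1000} - \frac{i \sqrt{491}}{1000} \approx 0.003 - 0.022159 i$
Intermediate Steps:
$x = 6 + 2 i \sqrt{491}$ ($x = 6 + \sqrt{-1396 - 568} = 6 + \sqrt{-1964} = 6 + 2 i \sqrt{491} \approx 6.0 + 44.317 i$)
$\frac{1}{0^{2} + x} = \frac{1}{0^{2} + \left(6 + 2 i \sqrt{491}\right)} = \frac{1}{0 + \left(6 + 2 i \sqrt{491}\right)} = \frac{1}{6 + 2 i \sqrt{491}}$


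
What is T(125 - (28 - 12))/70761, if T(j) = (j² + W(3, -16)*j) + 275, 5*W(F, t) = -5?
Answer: 12047/70761 ≈ 0.17025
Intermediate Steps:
W(F, t) = -1 (W(F, t) = (⅕)*(-5) = -1)
T(j) = 275 + j² - j (T(j) = (j² - j) + 275 = 275 + j² - j)
T(125 - (28 - 12))/70761 = (275 + (125 - (28 - 12))² - (125 - (28 - 12)))/70761 = (275 + (125 - 1*16)² - (125 - 1*16))*(1/70761) = (275 + (125 - 16)² - (125 - 16))*(1/70761) = (275 + 109² - 1*109)*(1/70761) = (275 + 11881 - 109)*(1/70761) = 12047*(1/70761) = 12047/70761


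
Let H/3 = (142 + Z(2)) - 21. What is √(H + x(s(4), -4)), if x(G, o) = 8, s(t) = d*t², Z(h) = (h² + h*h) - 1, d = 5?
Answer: 14*√2 ≈ 19.799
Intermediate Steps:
Z(h) = -1 + 2*h² (Z(h) = (h² + h²) - 1 = 2*h² - 1 = -1 + 2*h²)
s(t) = 5*t²
H = 384 (H = 3*((142 + (-1 + 2*2²)) - 21) = 3*((142 + (-1 + 2*4)) - 21) = 3*((142 + (-1 + 8)) - 21) = 3*((142 + 7) - 21) = 3*(149 - 21) = 3*128 = 384)
√(H + x(s(4), -4)) = √(384 + 8) = √392 = 14*√2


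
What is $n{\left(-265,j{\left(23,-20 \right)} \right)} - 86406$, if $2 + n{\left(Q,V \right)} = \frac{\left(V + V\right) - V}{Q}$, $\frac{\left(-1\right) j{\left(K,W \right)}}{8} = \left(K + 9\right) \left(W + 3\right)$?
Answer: $- \frac{22902472}{265} \approx -86424.0$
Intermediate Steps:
$j{\left(K,W \right)} = - 8 \left(3 + W\right) \left(9 + K\right)$ ($j{\left(K,W \right)} = - 8 \left(K + 9\right) \left(W + 3\right) = - 8 \left(9 + K\right) \left(3 + W\right) = - 8 \left(3 + W\right) \left(9 + K\right)$)
$n{\left(Q,V \right)} = -2 + \frac{V}{Q}$ ($n{\left(Q,V \right)} = -2 + \frac{\left(V + V\right) - V}{Q} = -2 + \frac{2 V - V}{Q} = -2 + \frac{V}{Q}$)
$n{\left(-265,j{\left(23,-20 \right)} \right)} - 86406 = \left(-2 + \frac{-216 - -1440 - 552 - 184 \left(-20\right)}{-265}\right) - 86406 = \left(-2 + \left(-216 + 1440 - 552 + 3680\right) \left(- \frac{1}{265}\right)\right) - 86406 = \left(-2 + 4352 \left(- \frac{1}{265}\right)\right) - 86406 = \left(-2 - \frac{4352}{265}\right) - 86406 = - \frac{4882}{265} - 86406 = - \frac{22902472}{265}$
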